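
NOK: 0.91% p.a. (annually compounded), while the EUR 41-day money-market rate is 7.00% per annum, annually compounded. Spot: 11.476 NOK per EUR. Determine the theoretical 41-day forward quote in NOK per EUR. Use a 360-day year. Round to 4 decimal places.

T = 41/360 years.
NOK growth factor: (1 + 0.0091)^(41/360) = 1.00103223.
EUR accumulates by (1 + 0.0700)^(41/360) = 1.00773533.
CIP: F = S · (grow NOK)/(grow EUR) = 11.476 × 1.00103223/1.00773533 = 11.399666 NOK per EUR.

11.3997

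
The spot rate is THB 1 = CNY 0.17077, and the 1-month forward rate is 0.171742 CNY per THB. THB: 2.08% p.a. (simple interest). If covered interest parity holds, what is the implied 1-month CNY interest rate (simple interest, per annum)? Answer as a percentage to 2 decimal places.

8.92%

T = 1/12 years.
CIP gives F = S · g_CNY/g_THB, so g_CNY/g_THB = 0.171742/0.17077 = 1.0056919.
The THB side grows by 1 + 0.0208×1/12 = 1.0017333.
So the CNY growth factor = 1.0074351.
(1.0074351 − 1)/T = 0.089221, i.e. 8.92%.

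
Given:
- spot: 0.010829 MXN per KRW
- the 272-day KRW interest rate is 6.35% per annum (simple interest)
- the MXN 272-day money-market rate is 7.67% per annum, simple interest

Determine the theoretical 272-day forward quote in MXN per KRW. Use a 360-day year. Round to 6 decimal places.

0.010932

T = 272/360 years.
MXN accumulates by 1 + 0.0767×272/360 = 1.0579511.
Growth of 1 KRW over T: 1 + 0.0635×272/360 = 1.0479778.
So F = 0.010829 × 1.0579511 / 1.0479778 = 0.01093206 (MXN/KRW).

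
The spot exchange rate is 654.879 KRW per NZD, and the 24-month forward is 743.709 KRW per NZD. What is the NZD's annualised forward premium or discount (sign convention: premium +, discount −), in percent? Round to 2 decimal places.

T = 2 years.
Period premium: (743.709 − 654.879)/654.879 = 0.1356434.
×(1/T) gives 6.78% p.a.

+6.78%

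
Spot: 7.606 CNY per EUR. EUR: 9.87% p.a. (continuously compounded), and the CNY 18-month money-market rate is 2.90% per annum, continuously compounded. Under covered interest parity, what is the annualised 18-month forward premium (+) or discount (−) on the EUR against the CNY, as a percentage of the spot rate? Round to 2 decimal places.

-6.62%

T = 18/12 years.
CIP forward (CNY per EUR) = 7.606 × 1.044460/1.1595709 = 6.850950.
(F − S)/S ÷ T = (6.850950 − 7.606)/7.606/(18/12) = -0.066180 → -6.62%.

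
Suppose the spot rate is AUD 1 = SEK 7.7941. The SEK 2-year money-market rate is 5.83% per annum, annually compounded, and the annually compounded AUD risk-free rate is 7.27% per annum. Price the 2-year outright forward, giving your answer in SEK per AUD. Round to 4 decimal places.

T = 2 years.
SEK accumulates by (1 + 0.0583)^2 = 1.1199989.
Growth of 1 AUD over T: (1 + 0.0727)^2 = 1.1506853.
So F = 7.7941 × 1.1199989 / 1.1506853 = 7.586247 (SEK/AUD).

7.5862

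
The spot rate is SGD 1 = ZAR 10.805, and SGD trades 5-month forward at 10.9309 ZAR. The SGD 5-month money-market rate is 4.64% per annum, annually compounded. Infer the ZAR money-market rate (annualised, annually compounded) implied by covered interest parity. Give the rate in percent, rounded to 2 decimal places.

7.59%

T = 5/12 years.
F/S = 10.9309/10.805 = 1.0116520 = (growth of ZAR) / (growth of SGD).
SGD growth factor: (1 + 0.0464)^(5/12) = 1.0190779.
That pins the ZAR growth at 1.0309522.
r = 1.0309522^(12/5) − 1 = 0.075901 → 7.59%.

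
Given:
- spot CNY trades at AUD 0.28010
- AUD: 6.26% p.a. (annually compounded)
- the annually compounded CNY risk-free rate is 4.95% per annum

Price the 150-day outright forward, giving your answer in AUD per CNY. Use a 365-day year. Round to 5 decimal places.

0.28153

T = 150/365 years.
Growth of 1 AUD over T: (1 + 0.0626)^(150/365) = 1.0252668.
CNY accumulates by (1 + 0.0495)^(150/365) = 1.0200534.
CIP: F = S · (grow AUD)/(grow CNY) = 0.2801 × 1.0252668/1.0200534 = 0.2815316 AUD per CNY.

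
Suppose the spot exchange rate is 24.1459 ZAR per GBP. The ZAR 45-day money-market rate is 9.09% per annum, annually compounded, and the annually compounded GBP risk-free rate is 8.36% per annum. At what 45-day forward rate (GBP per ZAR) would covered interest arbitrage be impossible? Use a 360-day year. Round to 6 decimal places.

T = 45/360 years.
ZAR growth factor: (1 + 0.0909)^(45/360) = 1.0109347.
Growth of 1 GBP over T: (1 + 0.0836)^(45/360) = 1.0100866.
So F = 24.1459 × 1.0109347 / 1.0100866 = 24.16617 (ZAR/GBP).
Quoted the other way: 1/24.16617 = 0.041380 GBP per ZAR.

0.041380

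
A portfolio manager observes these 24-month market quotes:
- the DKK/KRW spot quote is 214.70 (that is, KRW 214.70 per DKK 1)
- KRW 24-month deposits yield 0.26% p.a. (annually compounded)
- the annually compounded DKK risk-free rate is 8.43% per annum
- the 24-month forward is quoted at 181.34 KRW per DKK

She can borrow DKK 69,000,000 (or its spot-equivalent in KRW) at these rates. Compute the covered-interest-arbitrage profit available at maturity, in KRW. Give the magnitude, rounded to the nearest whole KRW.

T = 2 years.
Route A — deposit DKK, sell forward: 69,000,000 × 1.17570649 × 181.34 = KRW 14,710,980,427.87.
Route B — convert at spot, deposit KRW: 69,000,000 × 214.70 × 1.00520676 = KRW 14,891,434,504.67.
The quoted forward undervalues DKK, so borrow DKK, convert to KRW at spot, deposit the KRW at 0.26%, and buy DKK forward at 181.34 to cover the loan.
The gap between the two covered legs is KRW 180,454,077.

KRW 180,454,077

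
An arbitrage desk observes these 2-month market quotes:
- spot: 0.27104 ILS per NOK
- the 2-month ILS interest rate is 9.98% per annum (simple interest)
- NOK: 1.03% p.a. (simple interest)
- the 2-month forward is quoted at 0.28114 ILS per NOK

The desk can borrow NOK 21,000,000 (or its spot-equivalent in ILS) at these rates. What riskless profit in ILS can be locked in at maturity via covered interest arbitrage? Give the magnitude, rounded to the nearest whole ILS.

ILS 127,561

T = 2/12 years.
Route A — deposit NOK, sell forward: 21,000,000 × 1.001716667 × 0.28114 = ILS 5,914,075.10.
Route B — convert at spot, deposit ILS: 21,000,000 × 0.27104 × 1.016633333 = ILS 5,786,514.27.
The quoted forward overvalues NOK, so borrow ILS, buy NOK at spot, deposit the NOK at 1.03%, and sell the proceeds forward at 0.28114.
Profit = 5,914,075.10 − 5,786,514.27 = ILS 127,561.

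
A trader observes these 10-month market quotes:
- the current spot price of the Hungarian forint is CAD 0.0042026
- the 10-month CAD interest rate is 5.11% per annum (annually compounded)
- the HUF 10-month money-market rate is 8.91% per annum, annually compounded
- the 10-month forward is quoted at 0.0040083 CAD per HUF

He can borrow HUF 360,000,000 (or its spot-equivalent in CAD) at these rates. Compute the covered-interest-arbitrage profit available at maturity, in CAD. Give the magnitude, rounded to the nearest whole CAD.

T = 10/12 years.
Keep in HUF, deliver into the forward: 360,000,000·1.073716924·0.0040083 = CAD 1,549,360.64.
Swap to CAD now, deposit: 360,000,000·0.0042026·1.042405506 = CAD 1,577,092.82.
The quoted forward undervalues HUF, so borrow HUF, convert to CAD at spot, deposit the CAD at 5.11%, and buy HUF forward at 0.0040083 to cover the loan.
The gap between the two covered legs is CAD 27,732.

CAD 27,732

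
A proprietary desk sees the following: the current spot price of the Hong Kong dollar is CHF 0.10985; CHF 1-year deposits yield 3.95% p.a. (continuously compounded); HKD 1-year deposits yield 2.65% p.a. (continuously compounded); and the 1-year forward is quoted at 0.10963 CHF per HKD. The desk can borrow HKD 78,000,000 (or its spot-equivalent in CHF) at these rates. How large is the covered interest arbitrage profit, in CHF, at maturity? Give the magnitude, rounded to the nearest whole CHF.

T = 1 year.
Route A — deposit HKD, sell forward: 78,000,000 × 1.026854247 × 0.10963 = CHF 8,780,774.43.
Route B — convert at spot, deposit CHF: 78,000,000 × 0.10985 × 1.040290499 = CHF 8,913,521.08.
The quoted forward undervalues HKD, so borrow HKD, convert to CHF at spot, deposit the CHF at 3.95%, and buy HKD forward at 0.10963 to cover the loan.
Arbitrage profit = |8,780,774.43 − 8,913,521.08| = CHF 132,747.

CHF 132,747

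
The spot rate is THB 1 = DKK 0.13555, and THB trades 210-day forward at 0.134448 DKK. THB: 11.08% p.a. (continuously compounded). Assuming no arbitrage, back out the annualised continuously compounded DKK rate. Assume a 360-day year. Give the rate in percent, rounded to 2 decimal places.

9.68%

T = 210/360 years.
F/S = 0.134448/0.13555 = 0.9918702 = (growth of DKK) / (growth of THB).
THB growth factor: e^(0.1108×210/360) = 1.0667678.
So the DKK growth factor = 1.0580952.
r = ln(1.0580952)/(210/360) = 0.096806 → 9.68%.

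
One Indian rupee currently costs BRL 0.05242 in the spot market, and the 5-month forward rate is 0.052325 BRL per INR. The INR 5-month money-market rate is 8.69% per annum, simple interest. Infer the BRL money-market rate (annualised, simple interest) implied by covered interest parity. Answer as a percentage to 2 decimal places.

8.24%

T = 5/12 years.
CIP gives F = S · g_BRL/g_INR, so g_BRL/g_INR = 0.052325/0.05242 = 0.9981877.
INR growth factor: 1 + 0.0869×5/12 = 1.0362083.
Hence g_BRL = 1.0343304.
(1.0343304 − 1)/T = 0.082393, i.e. 8.24%.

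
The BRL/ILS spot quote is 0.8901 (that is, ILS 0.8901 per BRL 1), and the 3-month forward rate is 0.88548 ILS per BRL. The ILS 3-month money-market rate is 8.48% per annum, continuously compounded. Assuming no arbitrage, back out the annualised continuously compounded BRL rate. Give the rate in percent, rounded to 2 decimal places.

T = 3/12 years.
By CIP, F/S equals the ILS-to-BRL growth ratio: 0.88548/0.8901 = 0.9948096.
ILS growth factor: e^(0.0848×3/12) = 1.0214263.
Hence g_BRL = 1.0267556.
r = ln(1.0267556)/(3/12) = 0.105616 → 10.56%.

10.56%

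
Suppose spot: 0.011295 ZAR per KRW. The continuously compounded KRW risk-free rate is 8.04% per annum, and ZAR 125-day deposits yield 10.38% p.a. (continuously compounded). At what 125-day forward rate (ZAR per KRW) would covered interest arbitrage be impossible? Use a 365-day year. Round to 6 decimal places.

0.011386

T = 125/365 years.
ZAR growth factor: e^(0.1038×125/365) = 1.0361873.
Growth of 1 KRW over T: e^(0.0804×125/365) = 1.0279168.
So F = 0.011295 × 1.0361873 / 1.0279168 = 0.01138588 (ZAR/KRW).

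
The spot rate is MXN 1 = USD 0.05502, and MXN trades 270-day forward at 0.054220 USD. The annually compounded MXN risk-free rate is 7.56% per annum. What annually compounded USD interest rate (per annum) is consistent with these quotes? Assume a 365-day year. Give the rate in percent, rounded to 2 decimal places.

T = 270/365 years.
CIP gives F = S · g_USD/g_MXN, so g_USD/g_MXN = 0.05422/0.05502 = 0.9854598.
The MXN side grows by (1 + 0.0756)^(270/365) = 1.0553899.
That pins the USD growth at 1.0400443.
Annualise: 1.0400443^(365/270) − 1 = 0.054512 = 5.45%.

5.45%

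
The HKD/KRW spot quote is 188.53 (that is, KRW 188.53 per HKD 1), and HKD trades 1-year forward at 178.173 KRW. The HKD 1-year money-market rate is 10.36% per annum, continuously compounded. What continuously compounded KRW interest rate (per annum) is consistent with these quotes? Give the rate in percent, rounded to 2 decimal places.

T = 1 year.
F/S = 178.173/188.53 = 0.9450644 = (growth of KRW) / (growth of HKD).
HKD growth factor: e^(0.1036×1) = 1.1091567.
That pins the KRW growth at 1.0482245.
Take logs: ln 1.0482245 / 1 = 0.047098, so 4.71%.

4.71%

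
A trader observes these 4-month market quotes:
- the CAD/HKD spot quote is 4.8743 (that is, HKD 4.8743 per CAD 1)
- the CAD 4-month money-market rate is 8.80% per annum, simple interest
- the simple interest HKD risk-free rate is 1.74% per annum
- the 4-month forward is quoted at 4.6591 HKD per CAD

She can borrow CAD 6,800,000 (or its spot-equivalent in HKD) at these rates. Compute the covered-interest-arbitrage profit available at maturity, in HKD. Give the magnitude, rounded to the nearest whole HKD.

HKD 726,267

T = 4/12 years.
Invest the CAD and cover forward: 6,800,000 × 1.0293333333 × 4.6591 = HKD 32,611,215.15.
Convert at spot and invest in HKD: 6,800,000 × 4.8743 × 1.005800 = HKD 33,337,482.39.
The quoted forward undervalues CAD, so borrow CAD, convert to HKD at spot, deposit the HKD at 1.74%, and buy CAD forward at 4.6591 to cover the loan.
The gap between the two covered legs is HKD 726,267.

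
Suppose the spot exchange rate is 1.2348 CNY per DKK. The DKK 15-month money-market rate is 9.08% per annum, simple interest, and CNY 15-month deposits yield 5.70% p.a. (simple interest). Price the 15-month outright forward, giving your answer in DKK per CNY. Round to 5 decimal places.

0.84179

T = 15/12 years.
CNY growth factor: 1 + 0.0570×15/12 = 1.071250.
Growth of 1 DKK over T: 1 + 0.0908×15/12 = 1.113500.
CIP: F = S · (grow CNY)/(grow DKK) = 1.2348 × 1.071250/1.113500 = 1.187947 CNY per DKK.
Invert for DKK per CNY: 1 / 1.187947 = 0.84179.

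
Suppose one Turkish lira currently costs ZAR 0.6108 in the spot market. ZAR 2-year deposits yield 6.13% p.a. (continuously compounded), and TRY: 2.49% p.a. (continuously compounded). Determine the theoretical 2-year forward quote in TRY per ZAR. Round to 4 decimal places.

T = 2 years.
Growth of 1 ZAR over T: e^(0.0613×2) = 1.1304322.
Growth of 1 TRY over T: e^(0.0249×2) = 1.0510609.
Forward (ZAR per TRY) = 0.6108 × 1.1304322 / 1.0510609 = 0.6569248.
Invert for TRY per ZAR: 1 / 0.6569248 = 1.5222.

1.5222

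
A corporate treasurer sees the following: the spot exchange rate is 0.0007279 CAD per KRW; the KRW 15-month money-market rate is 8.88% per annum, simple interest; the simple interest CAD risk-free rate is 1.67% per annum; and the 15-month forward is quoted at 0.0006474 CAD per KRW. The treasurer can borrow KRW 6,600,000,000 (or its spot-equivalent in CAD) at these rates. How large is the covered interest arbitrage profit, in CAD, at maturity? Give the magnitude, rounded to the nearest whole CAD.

CAD 157,301

T = 15/12 years.
Invest the KRW and cover forward: 6,600,000,000 × 1.111000 × 0.0006474 = CAD 4,747,125.24.
Convert at spot and invest in CAD: 6,600,000,000 × 0.0007279 × 1.020875 = CAD 4,904,426.42.
The quoted forward undervalues KRW, so borrow KRW, convert to CAD at spot, deposit the CAD at 1.67%, and buy KRW forward at 0.0006474 to cover the loan.
The gap between the two covered legs is CAD 157,301.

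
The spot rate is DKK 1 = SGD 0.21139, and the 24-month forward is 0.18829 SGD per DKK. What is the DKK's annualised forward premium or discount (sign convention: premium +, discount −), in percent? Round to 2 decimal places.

T = 2 years.
Period premium: (0.18829 − 0.21139)/0.21139 = -0.1092767.
Annualise by dividing by T: -0.1092767 / 2 = -0.054638 → -5.46%.

-5.46%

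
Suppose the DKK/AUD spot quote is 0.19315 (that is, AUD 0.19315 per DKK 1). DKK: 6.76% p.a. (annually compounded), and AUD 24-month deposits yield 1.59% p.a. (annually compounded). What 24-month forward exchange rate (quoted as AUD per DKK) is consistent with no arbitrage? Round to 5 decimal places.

0.17490

T = 2 years.
AUD growth factor: (1 + 0.0159)^2 = 1.0320528.
DKK accumulates by (1 + 0.0676)^2 = 1.1397698.
CIP: F = S · (grow AUD)/(grow DKK) = 0.19315 × 1.0320528/1.1397698 = 0.1748958 AUD per DKK.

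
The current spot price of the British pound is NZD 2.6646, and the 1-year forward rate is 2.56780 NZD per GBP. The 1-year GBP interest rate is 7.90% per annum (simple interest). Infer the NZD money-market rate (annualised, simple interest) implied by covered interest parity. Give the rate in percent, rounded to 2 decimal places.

3.98%

T = 1 year.
CIP gives F = S · g_NZD/g_GBP, so g_NZD/g_GBP = 2.5678/2.6646 = 0.9636718.
GBP growth factor: 1 + 0.0790×1 = 1.079000.
That pins the NZD growth at 1.0398019.
r = (1.0398019 − 1)/1 = 0.039802 → 3.98%.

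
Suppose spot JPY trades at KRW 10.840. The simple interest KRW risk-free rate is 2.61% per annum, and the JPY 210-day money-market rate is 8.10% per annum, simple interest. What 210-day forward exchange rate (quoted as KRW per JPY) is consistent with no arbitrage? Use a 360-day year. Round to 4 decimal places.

10.5085

T = 210/360 years.
KRW accumulates by 1 + 0.0261×210/360 = 1.015225.
Growth of 1 JPY over T: 1 + 0.0810×210/360 = 1.047250.
Forward (KRW per JPY) = 10.84 × 1.015225 / 1.047250 = 10.508512.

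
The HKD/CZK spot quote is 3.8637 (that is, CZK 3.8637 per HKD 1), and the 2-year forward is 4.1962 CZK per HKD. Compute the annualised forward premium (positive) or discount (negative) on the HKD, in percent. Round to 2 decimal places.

T = 2 years.
(F − S)/S = (4.1962 − 3.8637)/3.8637 = 0.0860574.
×(1/T) gives 4.30% p.a.

+4.30%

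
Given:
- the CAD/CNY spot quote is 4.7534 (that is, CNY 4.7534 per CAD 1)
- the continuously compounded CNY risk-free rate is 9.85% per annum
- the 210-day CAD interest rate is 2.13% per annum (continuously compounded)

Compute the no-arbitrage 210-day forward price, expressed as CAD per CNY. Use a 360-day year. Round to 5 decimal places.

0.20111

T = 210/360 years.
CNY growth factor: e^(0.0985×210/360) = 1.0591411.
CAD accumulates by e^(0.0213×210/360) = 1.0125025.
So F = 4.7534 × 1.0591411 / 1.0125025 = 4.972354 (CNY/CAD).
Invert for CAD per CNY: 1 / 4.972354 = 0.20111.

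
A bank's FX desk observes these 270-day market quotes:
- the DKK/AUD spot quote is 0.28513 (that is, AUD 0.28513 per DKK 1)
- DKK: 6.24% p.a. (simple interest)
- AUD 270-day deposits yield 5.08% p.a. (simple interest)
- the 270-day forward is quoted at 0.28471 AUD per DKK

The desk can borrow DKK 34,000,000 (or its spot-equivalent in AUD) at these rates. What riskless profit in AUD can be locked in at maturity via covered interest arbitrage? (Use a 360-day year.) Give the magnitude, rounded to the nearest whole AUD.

AUD 69,393

T = 270/360 years.
Keep in DKK, deliver into the forward: 34,000,000·1.046800·0.28471 = AUD 10,133,170.55.
Swap to AUD now, deposit: 34,000,000·0.28513·1.038100 = AUD 10,063,777.40.
The quoted forward overvalues DKK, so borrow AUD, buy DKK at spot, deposit the DKK at 6.24%, and sell the proceeds forward at 0.28471.
The gap between the two covered legs is AUD 69,393.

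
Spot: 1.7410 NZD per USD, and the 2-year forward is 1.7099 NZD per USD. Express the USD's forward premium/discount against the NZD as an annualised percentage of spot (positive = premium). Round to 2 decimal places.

-0.89%

T = 2 years.
USD trades forward at -1.78633% vs spot over the period.
×(1/T) gives -0.89% p.a.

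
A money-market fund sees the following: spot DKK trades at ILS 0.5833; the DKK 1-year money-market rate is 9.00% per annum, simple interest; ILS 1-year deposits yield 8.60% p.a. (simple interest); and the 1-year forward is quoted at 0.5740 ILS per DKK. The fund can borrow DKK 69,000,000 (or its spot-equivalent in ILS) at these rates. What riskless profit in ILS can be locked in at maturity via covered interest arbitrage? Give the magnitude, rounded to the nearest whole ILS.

T = 1 year.
Invest the DKK and cover forward: 69,000,000 × 1.090000 × 0.5740 = ILS 43,170,540.00.
Convert at spot and invest in ILS: 69,000,000 × 0.5833 × 1.086000 = ILS 43,709,002.20.
The quoted forward undervalues DKK, so borrow DKK, convert to ILS at spot, deposit the ILS at 8.60%, and buy DKK forward at 0.5740 to cover the loan.
Arbitrage profit = |43,170,540.00 − 43,709,002.20| = ILS 538,462.

ILS 538,462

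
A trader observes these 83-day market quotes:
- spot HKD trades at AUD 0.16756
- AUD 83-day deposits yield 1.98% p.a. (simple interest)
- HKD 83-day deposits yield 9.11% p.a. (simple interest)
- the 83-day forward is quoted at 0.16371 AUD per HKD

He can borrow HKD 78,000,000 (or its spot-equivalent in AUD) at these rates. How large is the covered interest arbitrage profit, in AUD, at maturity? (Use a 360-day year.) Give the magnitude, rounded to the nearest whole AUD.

T = 83/360 years.
Invest the HKD and cover forward: 78,000,000 × 1.0210036111 × 0.16371 = AUD 13,037,583.09.
Convert at spot and invest in AUD: 78,000,000 × 0.16756 × 1.004565 = AUD 13,129,343.09.
The quoted forward undervalues HKD, so borrow HKD, convert to AUD at spot, deposit the AUD at 1.98%, and buy HKD forward at 0.16371 to cover the loan.
Profit = 13,129,343.09 − 13,037,583.09 = AUD 91,760.

AUD 91,760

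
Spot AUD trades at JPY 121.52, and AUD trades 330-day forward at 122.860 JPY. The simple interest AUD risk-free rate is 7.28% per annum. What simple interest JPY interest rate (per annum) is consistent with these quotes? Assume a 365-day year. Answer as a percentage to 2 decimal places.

T = 330/365 years.
F/S = 122.86/121.52 = 1.0110270 = (growth of JPY) / (growth of AUD).
AUD growth factor: 1 + 0.0728×330/365 = 1.0658192.
That pins the JPY growth at 1.077572.
r = (1.077572 − 1)/(330/365) = 0.085799 → 8.58%.

8.58%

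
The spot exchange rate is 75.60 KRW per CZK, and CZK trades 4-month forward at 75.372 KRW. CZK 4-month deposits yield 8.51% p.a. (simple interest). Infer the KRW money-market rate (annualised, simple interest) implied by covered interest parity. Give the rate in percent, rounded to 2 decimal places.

7.58%

T = 4/12 years.
F/S = 75.372/75.6 = 0.9969841 = (growth of KRW) / (growth of CZK).
The CZK side grows by 1 + 0.0851×4/12 = 1.0283667.
That pins the KRW growth at 1.0252652.
(1.0252652 − 1)/T = 0.075796, i.e. 7.58%.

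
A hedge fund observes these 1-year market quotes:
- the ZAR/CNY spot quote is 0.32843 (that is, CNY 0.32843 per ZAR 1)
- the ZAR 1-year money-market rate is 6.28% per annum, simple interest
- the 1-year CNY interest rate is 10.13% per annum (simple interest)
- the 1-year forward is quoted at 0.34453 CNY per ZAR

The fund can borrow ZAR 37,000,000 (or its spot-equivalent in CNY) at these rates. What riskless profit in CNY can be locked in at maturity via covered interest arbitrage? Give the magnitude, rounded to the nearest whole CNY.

T = 1 year.
Route A — deposit ZAR, sell forward: 37,000,000 × 1.062800 × 0.34453 = CNY 13,548,159.91.
Route B — convert at spot, deposit CNY: 37,000,000 × 0.32843 × 1.101300 = CNY 13,382,898.48.
The quoted forward overvalues ZAR, so borrow CNY, buy ZAR at spot, deposit the ZAR at 6.28%, and sell the proceeds forward at 0.34453.
Profit = 13,548,159.91 − 13,382,898.48 = CNY 165,261.

CNY 165,261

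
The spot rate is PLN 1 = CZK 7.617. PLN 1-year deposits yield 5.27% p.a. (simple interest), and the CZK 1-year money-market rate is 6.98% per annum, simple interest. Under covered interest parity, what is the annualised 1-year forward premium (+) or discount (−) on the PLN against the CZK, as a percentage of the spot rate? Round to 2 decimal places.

T = 1 year.
CIP forward (CZK per PLN) = 7.617 × 1.069800/1.052700 = 7.740730.
Annualised premium = (F − S)/S × (1/T) = (7.740730 − 7.617)/7.617 ÷ 1 = 1.62%.

+1.62%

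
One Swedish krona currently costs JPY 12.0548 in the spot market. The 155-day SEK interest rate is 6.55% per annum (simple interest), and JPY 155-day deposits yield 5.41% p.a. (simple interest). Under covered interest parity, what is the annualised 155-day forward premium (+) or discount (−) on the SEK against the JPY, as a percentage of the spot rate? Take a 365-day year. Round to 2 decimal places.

-1.11%

T = 155/365 years.
CIP forward (JPY per SEK) = 12.0548 × 1.022974/1.0278151 = 11.9980208.
(F − S)/S ÷ T = (11.9980208 − 12.0548)/12.0548/(155/365) = -0.011092 → -1.11%.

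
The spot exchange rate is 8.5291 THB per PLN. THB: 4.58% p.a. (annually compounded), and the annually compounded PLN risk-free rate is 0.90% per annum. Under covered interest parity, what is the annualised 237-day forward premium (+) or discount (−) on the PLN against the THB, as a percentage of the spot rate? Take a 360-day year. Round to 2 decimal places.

+3.62%

T = 237/360 years.
No-arbitrage forward: 8.5291 × 1.0299205 / 1.0059159 = 8.7326335 THB/PLN.
Annualised premium = (F − S)/S × (1/T) = (8.7326335 − 8.5291)/8.5291 ÷ (237/360) = 3.62%.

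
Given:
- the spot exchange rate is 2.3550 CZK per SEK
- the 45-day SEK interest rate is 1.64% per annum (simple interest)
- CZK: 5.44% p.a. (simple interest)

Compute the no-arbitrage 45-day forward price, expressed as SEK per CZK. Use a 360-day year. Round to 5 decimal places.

T = 45/360 years.
CZK growth factor: 1 + 0.0544×45/360 = 1.006800.
SEK accumulates by 1 + 0.0164×45/360 = 1.002050.
So F = 2.355 × 1.006800 / 1.002050 = 2.366163 (CZK/SEK).
Quoted the other way: 1/2.366163 = 0.42263 SEK per CZK.

0.42263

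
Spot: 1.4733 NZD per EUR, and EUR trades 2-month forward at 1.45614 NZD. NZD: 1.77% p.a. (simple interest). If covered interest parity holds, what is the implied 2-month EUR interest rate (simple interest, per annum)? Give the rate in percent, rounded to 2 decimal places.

8.86%

T = 2/12 years.
CIP gives F = S · g_NZD/g_EUR, so g_NZD/g_EUR = 1.45614/1.4733 = 0.9883527.
The NZD side grows by 1 + 0.0177×2/12 = 1.002950.
That pins the EUR growth at 1.0147693.
r = (1.0147693 − 1)/(2/12) = 0.088616 → 8.86%.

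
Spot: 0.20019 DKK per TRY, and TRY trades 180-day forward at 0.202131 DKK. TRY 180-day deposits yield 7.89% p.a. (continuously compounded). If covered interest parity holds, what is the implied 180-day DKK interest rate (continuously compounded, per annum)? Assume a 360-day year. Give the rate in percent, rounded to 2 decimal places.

T = 180/360 years.
By CIP, F/S equals the DKK-to-TRY growth ratio: 0.202131/0.20019 = 1.0096958.
The TRY side grows by e^(0.0789×180/360) = 1.0402385.
Hence g_DKK = 1.0503244.
r = ln(1.0503244)/(180/360) = 0.098198 → 9.82%.

9.82%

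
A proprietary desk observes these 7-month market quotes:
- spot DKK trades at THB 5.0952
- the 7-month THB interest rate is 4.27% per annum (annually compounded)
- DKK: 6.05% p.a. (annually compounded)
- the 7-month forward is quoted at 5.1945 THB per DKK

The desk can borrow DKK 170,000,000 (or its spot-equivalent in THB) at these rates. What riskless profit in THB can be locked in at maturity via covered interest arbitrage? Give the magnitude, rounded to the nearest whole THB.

T = 7/12 years.
Route A — deposit DKK, sell forward: 170,000,000 × 1.03485910681 × 5.1945 = THB 913,847,857.16.
Route B — convert at spot, deposit THB: 170,000,000 × 5.0952 × 1.02469110887 = THB 887,571,043.45.
The quoted forward overvalues DKK, so borrow THB, buy DKK at spot, deposit the DKK at 6.05%, and sell the proceeds forward at 5.1945.
The gap between the two covered legs is THB 26,276,814.

THB 26,276,814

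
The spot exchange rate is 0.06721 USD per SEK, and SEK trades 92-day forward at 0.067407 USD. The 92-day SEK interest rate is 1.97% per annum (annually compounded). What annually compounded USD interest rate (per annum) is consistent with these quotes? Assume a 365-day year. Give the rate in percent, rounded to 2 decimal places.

T = 92/365 years.
By CIP, F/S equals the USD-to-SEK growth ratio: 0.067407/0.06721 = 1.0029311.
The SEK side grows by (1 + 0.0197)^(92/365) = 1.0049293.
Hence g_USD = 1.0078748.
r = 1.0078748^(365/92) − 1 = 0.031609 → 3.16%.

3.16%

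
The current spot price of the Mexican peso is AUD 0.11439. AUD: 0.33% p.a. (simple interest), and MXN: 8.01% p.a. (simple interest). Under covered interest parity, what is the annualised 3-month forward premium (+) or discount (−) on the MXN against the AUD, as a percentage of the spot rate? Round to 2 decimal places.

T = 3/12 years.
CIP forward (AUD per MXN) = 0.11439 × 1.000825/1.020025 = 0.11223683.
(F − S)/S ÷ T = (0.11223683 − 0.11439)/0.11439/(3/12) = -0.075292 → -7.53%.

-7.53%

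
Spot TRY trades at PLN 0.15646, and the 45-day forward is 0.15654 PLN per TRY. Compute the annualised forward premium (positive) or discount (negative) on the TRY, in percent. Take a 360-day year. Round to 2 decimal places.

+0.41%

T = 45/360 years.
TRY trades forward at +0.05113% vs spot over the period.
Per annum: 0.0005113 / (45/360) = 0.004090 = 0.41%.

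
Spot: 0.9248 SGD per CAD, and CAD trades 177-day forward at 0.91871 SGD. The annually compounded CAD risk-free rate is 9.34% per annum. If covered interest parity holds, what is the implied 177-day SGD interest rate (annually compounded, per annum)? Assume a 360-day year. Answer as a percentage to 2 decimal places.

T = 177/360 years.
CIP gives F = S · g_SGD/g_CAD, so g_SGD/g_CAD = 0.91871/0.9248 = 0.9934148.
CAD growth factor: (1 + 0.0934)^(177/360) = 1.0448799.
So the SGD growth factor = 1.0379992.
r = 1.0379992^(360/177) − 1 = 0.078805 → 7.88%.

7.88%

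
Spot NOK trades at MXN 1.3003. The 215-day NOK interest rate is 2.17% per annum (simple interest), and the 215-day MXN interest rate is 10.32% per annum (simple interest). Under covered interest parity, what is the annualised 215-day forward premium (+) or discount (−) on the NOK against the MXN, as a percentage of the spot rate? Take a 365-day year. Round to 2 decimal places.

T = 215/365 years.
F = S · g_MXN/g_NOK = 1.3003 × 1.060789/1.0127822 = 1.3619354.
(F − S)/S ÷ T = (1.3619354 − 1.3003)/1.3003/(215/365) = 0.080471 → 8.05%.

+8.05%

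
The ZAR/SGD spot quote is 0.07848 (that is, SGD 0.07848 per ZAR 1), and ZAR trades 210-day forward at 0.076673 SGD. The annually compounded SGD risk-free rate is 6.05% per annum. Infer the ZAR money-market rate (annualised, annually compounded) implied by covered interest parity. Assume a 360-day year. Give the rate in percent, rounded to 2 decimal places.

10.37%

T = 210/360 years.
By CIP, F/S equals the SGD-to-ZAR growth ratio: 0.076673/0.07848 = 0.9769750.
SGD growth factor: (1 + 0.0605)^(210/360) = 1.0348591.
So the ZAR growth factor = 1.0592483.
Annualise: 1.0592483^(360/210) − 1 = 0.103706 = 10.37%.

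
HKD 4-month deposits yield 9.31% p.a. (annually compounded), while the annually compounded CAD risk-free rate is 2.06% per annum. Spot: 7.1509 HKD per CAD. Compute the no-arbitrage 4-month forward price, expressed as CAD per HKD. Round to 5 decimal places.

0.13668

T = 4/12 years.
HKD accumulates by (1 + 0.0931)^(4/12) = 1.0301172.
CAD growth factor: (1 + 0.0206)^(4/12) = 1.006820.
Forward (HKD per CAD) = 7.1509 × 1.0301172 / 1.006820 = 7.316367.
Quoted the other way: 1/7.316367 = 0.13668 CAD per HKD.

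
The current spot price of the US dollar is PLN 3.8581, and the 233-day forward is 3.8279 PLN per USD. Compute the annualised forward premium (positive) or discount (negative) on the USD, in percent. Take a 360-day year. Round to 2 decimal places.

T = 233/360 years.
Period premium: (3.8279 − 3.8581)/3.8581 = -0.0078277.
×(1/T) gives -1.21% p.a.

-1.21%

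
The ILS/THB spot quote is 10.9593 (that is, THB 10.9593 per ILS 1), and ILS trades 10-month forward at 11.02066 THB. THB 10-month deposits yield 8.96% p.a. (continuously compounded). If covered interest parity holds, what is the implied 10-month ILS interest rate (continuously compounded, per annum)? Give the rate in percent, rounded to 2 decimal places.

8.29%

T = 10/12 years.
CIP gives F = S · g_THB/g_ILS, so g_THB/g_ILS = 11.02066/10.9593 = 1.0055989.
THB growth factor: e^(0.0896×10/12) = 1.0775249.
So the ILS growth factor = 1.0715255.
r = ln(1.0715255)/(10/12) = 0.082900 → 8.29%.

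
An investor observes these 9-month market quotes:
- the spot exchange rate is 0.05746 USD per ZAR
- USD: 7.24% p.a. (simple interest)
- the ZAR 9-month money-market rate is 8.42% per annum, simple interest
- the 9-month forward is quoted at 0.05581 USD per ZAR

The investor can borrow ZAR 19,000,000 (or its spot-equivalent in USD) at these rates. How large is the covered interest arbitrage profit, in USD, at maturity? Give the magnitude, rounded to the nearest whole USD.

T = 9/12 years.
Keep in ZAR, deliver into the forward: 19,000,000·1.063150·0.05581 = USD 1,127,353.63.
Swap to USD now, deposit: 19,000,000·0.05746·1.054300 = USD 1,151,021.48.
The quoted forward undervalues ZAR, so borrow ZAR, convert to USD at spot, deposit the USD at 7.24%, and buy ZAR forward at 0.05581 to cover the loan.
Arbitrage profit = |1,127,353.63 − 1,151,021.48| = USD 23,668.

USD 23,668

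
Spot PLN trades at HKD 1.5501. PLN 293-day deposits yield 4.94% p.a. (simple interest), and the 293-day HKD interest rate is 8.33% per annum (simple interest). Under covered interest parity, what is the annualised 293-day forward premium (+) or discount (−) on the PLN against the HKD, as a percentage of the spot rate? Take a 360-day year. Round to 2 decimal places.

+3.26%

T = 293/360 years.
CIP forward (HKD per PLN) = 1.5501 × 1.0677969/1.0402061 = 1.5912154.
(F − S)/S ÷ T = (1.5912154 − 1.5501)/1.5501/(293/360) = 0.032590 → 3.26%.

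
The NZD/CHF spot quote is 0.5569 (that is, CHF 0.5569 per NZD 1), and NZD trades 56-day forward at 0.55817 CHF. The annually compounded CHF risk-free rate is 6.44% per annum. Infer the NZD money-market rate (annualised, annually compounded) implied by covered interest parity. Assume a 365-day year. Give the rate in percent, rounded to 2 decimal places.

4.87%

T = 56/365 years.
By CIP, F/S equals the CHF-to-NZD growth ratio: 0.55817/0.5569 = 1.0022805.
CHF growth factor: (1 + 0.0644)^(56/365) = 1.0096214.
That pins the NZD growth at 1.0073242.
r = 1.0073242^(365/56) − 1 = 0.048713 → 4.87%.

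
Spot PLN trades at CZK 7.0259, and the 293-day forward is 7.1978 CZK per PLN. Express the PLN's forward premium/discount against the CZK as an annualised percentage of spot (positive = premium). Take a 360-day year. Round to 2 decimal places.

+3.01%

T = 293/360 years.
PLN trades forward at +2.44666% vs spot over the period.
×(1/T) gives 3.01% p.a.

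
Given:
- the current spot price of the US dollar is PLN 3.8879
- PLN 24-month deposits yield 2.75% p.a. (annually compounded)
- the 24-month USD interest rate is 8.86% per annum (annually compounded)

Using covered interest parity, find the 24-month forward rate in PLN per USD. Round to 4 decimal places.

T = 2 years.
PLN accumulates by (1 + 0.0275)^2 = 1.0557563.
USD growth factor: (1 + 0.0886)^2 = 1.185050.
Forward (PLN per USD) = 3.8879 × 1.0557563 / 1.185050 = 3.463715.

3.4637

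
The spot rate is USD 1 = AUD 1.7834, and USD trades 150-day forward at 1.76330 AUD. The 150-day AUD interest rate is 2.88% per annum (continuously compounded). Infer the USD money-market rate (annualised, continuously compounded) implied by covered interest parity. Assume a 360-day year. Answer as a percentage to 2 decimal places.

T = 150/360 years.
F/S = 1.7633/1.7834 = 0.9887294 = (growth of AUD) / (growth of USD).
The AUD side grows by e^(0.0288×150/360) = 1.0120723.
That pins the USD growth at 1.023609.
r = ln(1.023609)/(150/360) = 0.056003 → 5.60%.

5.60%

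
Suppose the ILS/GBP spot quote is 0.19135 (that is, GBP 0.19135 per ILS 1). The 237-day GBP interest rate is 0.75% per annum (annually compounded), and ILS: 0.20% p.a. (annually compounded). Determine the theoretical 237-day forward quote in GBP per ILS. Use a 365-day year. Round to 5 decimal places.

T = 237/365 years.
GBP accumulates by (1 + 0.0075)^(237/365) = 1.0048635.
ILS growth factor: (1 + 0.0020)^(237/365) = 1.0012982.
Forward (GBP per ILS) = 0.19135 × 1.0048635 / 1.0012982 = 0.1920313.

0.19203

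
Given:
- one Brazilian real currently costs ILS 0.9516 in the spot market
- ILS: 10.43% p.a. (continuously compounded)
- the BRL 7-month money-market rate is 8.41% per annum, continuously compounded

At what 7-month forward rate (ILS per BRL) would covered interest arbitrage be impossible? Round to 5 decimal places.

T = 7/12 years.
ILS growth factor: e^(0.1043×7/12) = 1.0627306.
Growth of 1 BRL over T: e^(0.0841×7/12) = 1.0502816.
CIP: F = S · (grow ILS)/(grow BRL) = 0.9516 × 1.0627306/1.0502816 = 0.9628793 ILS per BRL.

0.96288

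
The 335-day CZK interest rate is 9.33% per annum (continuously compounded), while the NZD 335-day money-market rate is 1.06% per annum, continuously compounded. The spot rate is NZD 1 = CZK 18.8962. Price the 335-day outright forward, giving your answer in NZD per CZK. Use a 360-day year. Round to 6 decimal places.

0.049001

T = 335/360 years.
CZK accumulates by e^(0.0933×335/360) = 1.0907012.
Growth of 1 NZD over T: e^(0.0106×335/360) = 1.0099127.
Forward (CZK per NZD) = 18.8962 × 1.0907012 / 1.0099127 = 20.40781.
Invert for NZD per CZK: 1 / 20.40781 = 0.049001.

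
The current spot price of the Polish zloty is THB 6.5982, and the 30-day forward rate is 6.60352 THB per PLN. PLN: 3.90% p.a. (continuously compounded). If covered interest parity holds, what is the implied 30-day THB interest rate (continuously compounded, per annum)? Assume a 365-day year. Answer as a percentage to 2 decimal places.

4.88%

T = 30/365 years.
CIP gives F = S · g_THB/g_PLN, so g_THB/g_PLN = 6.60352/6.5982 = 1.0008063.
PLN growth factor: e^(0.0390×30/365) = 1.0032106.
So the THB growth factor = 1.0040195.
r = ln(1.0040195)/(30/365) = 0.048806 → 4.88%.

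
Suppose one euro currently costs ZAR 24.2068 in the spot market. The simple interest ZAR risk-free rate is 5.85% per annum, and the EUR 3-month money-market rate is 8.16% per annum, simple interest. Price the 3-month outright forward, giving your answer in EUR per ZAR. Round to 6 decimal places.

T = 3/12 years.
ZAR growth factor: 1 + 0.0585×3/12 = 1.014625.
Growth of 1 EUR over T: 1 + 0.0816×3/12 = 1.020400.
So F = 24.2068 × 1.014625 / 1.020400 = 24.06980 (ZAR/EUR).
Invert for EUR per ZAR: 1 / 24.06980 = 0.041546.

0.041546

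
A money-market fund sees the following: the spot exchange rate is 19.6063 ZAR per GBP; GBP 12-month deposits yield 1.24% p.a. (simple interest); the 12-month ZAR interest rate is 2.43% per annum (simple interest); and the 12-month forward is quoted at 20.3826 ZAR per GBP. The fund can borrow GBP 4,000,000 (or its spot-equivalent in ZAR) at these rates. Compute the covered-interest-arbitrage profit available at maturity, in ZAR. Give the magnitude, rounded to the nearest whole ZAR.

ZAR 2,210,445

T = 1 year.
Route A — deposit GBP, sell forward: 4,000,000 × 1.012400 × 20.3826 = ZAR 82,541,376.96.
Route B — convert at spot, deposit ZAR: 4,000,000 × 19.6063 × 1.024300 = ZAR 80,330,932.36.
The quoted forward overvalues GBP, so borrow ZAR, buy GBP at spot, deposit the GBP at 1.24%, and sell the proceeds forward at 20.3826.
The gap between the two covered legs is ZAR 2,210,445.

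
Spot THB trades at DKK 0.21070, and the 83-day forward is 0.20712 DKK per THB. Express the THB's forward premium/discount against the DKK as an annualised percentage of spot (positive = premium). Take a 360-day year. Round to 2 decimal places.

-7.37%

T = 83/360 years.
THB trades forward at -1.69910% vs spot over the period.
×(1/T) gives -7.37% p.a.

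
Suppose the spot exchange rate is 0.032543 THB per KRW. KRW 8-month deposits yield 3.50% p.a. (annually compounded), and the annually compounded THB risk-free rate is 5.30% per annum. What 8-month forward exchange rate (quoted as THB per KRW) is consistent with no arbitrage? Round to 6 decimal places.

T = 8/12 years.
Growth of 1 THB over T: (1 + 0.0530)^(8/12) = 1.0350284.
KRW growth factor: (1 + 0.0350)^(8/12) = 1.0231993.
So F = 0.032543 × 1.0350284 / 1.0231993 = 0.03291923 (THB/KRW).

0.032919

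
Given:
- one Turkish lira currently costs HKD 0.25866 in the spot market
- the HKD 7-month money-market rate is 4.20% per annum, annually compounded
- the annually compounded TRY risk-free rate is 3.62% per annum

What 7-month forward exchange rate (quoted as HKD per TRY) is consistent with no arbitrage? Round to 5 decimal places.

0.25950

T = 7/12 years.
Growth of 1 HKD over T: (1 + 0.0420)^(7/12) = 1.0242898.
TRY growth factor: (1 + 0.0362)^(7/12) = 1.0209601.
So F = 0.25866 × 1.0242898 / 1.0209601 = 0.2595036 (HKD/TRY).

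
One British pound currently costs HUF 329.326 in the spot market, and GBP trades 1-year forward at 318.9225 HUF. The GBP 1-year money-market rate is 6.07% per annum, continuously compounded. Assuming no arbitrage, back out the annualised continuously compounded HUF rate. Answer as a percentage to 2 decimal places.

T = 1 year.
CIP gives F = S · g_HUF/g_GBP, so g_HUF/g_GBP = 318.9225/329.326 = 0.9684097.
GBP growth factor: e^(0.0607×1) = 1.0625801.
That pins the HUF growth at 1.0290129.
r = ln(1.0290129)/1 = 0.028600 → 2.86%.

2.86%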